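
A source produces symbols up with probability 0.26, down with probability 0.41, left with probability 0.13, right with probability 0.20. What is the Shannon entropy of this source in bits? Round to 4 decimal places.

H = −Σ pᵢ log₂ pᵢ.
−0.26·log₂(0.26) = 0.5053
−0.41·log₂(0.41) = 0.5274
−0.13·log₂(0.13) = 0.3826
−0.20·log₂(0.20) = 0.4644
Sum ≈ 1.8797 → 1.8797 bits.

1.8797 bits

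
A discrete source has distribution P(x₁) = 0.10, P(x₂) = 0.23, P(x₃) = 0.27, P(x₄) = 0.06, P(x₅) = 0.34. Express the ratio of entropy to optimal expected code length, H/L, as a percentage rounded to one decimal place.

97.3%

Entropy H = −Σ p log₂ p ≈ 2.1026 bits.
Huffman merges: 3/50+1/10→4/25; 4/25+23/100→39/100; 27/100+17/50→61/100; 39/100+61/100→1. L = 54/25 ≈ 2.1600.
Efficiency = H/L = 2.1026/2.1600 = 97.3%.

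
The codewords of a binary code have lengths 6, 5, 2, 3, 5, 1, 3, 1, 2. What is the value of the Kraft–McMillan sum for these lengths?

1.828125

With common denominator 2^6 = 64: Σ 2^(−ℓᵢ) = 1/64 + 2/64 + 16/64 + 8/64 + 2/64 + 32/64 + 8/64 + 32/64 + 16/64 = 117/64 = 1.828125.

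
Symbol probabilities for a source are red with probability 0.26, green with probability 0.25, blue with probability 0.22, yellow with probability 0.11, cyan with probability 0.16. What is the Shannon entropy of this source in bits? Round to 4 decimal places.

2.2592 bits

H = −Σ pᵢ log₂ pᵢ.
−0.26·log₂(0.26) = 0.5053
−0.25·log₂(0.25) = 0.5000
−0.22·log₂(0.22) = 0.4806
−0.11·log₂(0.11) = 0.3503
−0.16·log₂(0.16) = 0.4230
Sum ≈ 2.2592 → 2.2592 bits.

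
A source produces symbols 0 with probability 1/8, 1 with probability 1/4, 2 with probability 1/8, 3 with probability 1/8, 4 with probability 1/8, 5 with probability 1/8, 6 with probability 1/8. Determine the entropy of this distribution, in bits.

Each probability is a power of 1/2, so log₂(1/p) is an integer.
H = Σ p·log₂(1/p) = 1/8·3 + 1/4·2 + 1/8·3 + 1/8·3 + 1/8·3 + 1/8·3 + 1/8·3 = 2.75 bits.

2.75 bits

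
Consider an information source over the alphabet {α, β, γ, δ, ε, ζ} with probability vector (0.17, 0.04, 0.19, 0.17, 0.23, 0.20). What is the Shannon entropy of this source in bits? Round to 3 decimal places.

2.462 bits

H = −Σ pᵢ log₂ pᵢ.
−0.17·log₂(0.17) = 0.4346
−0.04·log₂(0.04) = 0.1858
−0.19·log₂(0.19) = 0.4552
−0.17·log₂(0.17) = 0.4346
−0.23·log₂(0.23) = 0.4877
−0.20·log₂(0.20) = 0.4644
Sum ≈ 2.4622 → 2.462 bits.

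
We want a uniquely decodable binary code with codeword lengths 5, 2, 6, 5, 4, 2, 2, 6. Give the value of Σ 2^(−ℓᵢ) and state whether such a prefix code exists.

With common denominator 2^6 = 64: Σ 2^(−ℓᵢ) = 2/64 + 16/64 + 1/64 + 2/64 + 4/64 + 16/64 + 16/64 + 1/64 = 58/64 = 0.90625.
Kraft's inequality requires Σ ≤ 1; here Σ = 0.90625 ≤ 1, so such a prefix code exists.

0.90625; yes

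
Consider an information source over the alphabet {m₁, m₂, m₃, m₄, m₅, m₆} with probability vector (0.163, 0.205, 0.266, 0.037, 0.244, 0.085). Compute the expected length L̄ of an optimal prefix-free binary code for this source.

Repeatedly combine the two least-probable nodes; the expected code length is the sum of the merged weights.
merge 37/1000 + 17/200 → 61/500
merge 61/500 + 163/1000 → 57/200
merge 41/200 + 61/250 → 449/1000
merge 133/500 + 57/200 → 551/1000
merge 449/1000 + 551/1000 → 1
L = 61/500 + 57/200 + 449/1000 + 551/1000 + 1 = 2407/1000 = 2.407 bits/symbol.

2.407 bits/symbol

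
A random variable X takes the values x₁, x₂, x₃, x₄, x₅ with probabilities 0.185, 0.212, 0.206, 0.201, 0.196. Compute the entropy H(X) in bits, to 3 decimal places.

H = −Σ pᵢ log₂ pᵢ.
−0.185·log₂(0.185) = 0.4504
−0.212·log₂(0.212) = 0.4744
−0.206·log₂(0.206) = 0.4695
−0.201·log₂(0.201) = 0.4653
−0.196·log₂(0.196) = 0.4608
Sum ≈ 2.3204 → 2.320 bits.

2.320 bits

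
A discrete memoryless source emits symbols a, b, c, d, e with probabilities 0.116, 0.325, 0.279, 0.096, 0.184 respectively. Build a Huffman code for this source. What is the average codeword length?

Repeatedly combine the two least-probable nodes; the expected code length is the sum of the merged weights.
merge 12/125 + 29/250 → 53/250
merge 23/125 + 53/250 → 99/250
merge 279/1000 + 13/40 → 151/250
merge 99/250 + 151/250 → 1
L = 53/250 + 99/250 + 151/250 + 1 = 553/250 = 2.212 bits/symbol.

2.212 bits/symbol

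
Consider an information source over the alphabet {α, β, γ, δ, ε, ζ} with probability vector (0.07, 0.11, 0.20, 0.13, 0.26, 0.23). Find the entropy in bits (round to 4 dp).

H = −Σ pᵢ log₂ pᵢ.
−0.07·log₂(0.07) = 0.2686
−0.11·log₂(0.11) = 0.3503
−0.20·log₂(0.20) = 0.4644
−0.13·log₂(0.13) = 0.3826
−0.26·log₂(0.26) = 0.5053
−0.23·log₂(0.23) = 0.4877
Sum ≈ 2.4588 → 2.4588 bits.

2.4588 bits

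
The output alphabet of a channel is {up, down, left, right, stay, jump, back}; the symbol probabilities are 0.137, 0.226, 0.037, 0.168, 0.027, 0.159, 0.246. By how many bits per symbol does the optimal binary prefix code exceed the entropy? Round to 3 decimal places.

Entropy H = −Σ p log₂ p ≈ 2.5463 bits.
Huffman merges: 27/1000+37/1000→8/125; 8/125+137/1000→201/1000; 159/1000+21/125→327/1000; 201/1000+113/500→427/1000; 123/500+327/1000→573/1000; 427/1000+573/1000→1. L = 324/125 ≈ 2.5920.
L − H = 2.5920 − 2.5463 = 0.046 bits.

0.046 bits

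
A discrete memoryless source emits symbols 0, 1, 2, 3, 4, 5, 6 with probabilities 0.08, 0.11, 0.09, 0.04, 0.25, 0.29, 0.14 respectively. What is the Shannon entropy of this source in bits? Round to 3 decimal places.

2.555 bits

H = −Σ pᵢ log₂ pᵢ.
−0.08·log₂(0.08) = 0.2915
−0.11·log₂(0.11) = 0.3503
−0.09·log₂(0.09) = 0.3127
−0.04·log₂(0.04) = 0.1858
−0.25·log₂(0.25) = 0.5000
−0.29·log₂(0.29) = 0.5179
−0.14·log₂(0.14) = 0.3971
Sum ≈ 2.5552 → 2.555 bits.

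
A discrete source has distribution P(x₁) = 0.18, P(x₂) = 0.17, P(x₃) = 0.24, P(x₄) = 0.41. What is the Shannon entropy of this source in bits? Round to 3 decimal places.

1.901 bits

H = −Σ pᵢ log₂ pᵢ.
−0.18·log₂(0.18) = 0.4453
−0.17·log₂(0.17) = 0.4346
−0.24·log₂(0.24) = 0.4941
−0.41·log₂(0.41) = 0.5274
Sum ≈ 1.9014 → 1.901 bits.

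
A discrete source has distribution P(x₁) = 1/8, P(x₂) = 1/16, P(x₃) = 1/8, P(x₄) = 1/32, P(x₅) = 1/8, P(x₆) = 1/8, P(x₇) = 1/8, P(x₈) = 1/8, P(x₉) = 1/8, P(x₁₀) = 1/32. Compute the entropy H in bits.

3.1875 bits

Each probability is a power of 1/2, so log₂(1/p) is an integer.
H = Σ p·log₂(1/p) = 1/8·3 + 1/16·4 + 1/8·3 + 1/32·5 + 1/8·3 + 1/8·3 + 1/8·3 + 1/8·3 + 1/8·3 + 1/32·5 = 3.1875 bits.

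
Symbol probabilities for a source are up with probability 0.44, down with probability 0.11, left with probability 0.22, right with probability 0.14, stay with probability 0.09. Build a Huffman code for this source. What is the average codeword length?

Repeatedly combine the two least-probable nodes; the expected code length is the sum of the merged weights.
merge 9/100 + 11/100 → 1/5
merge 7/50 + 1/5 → 17/50
merge 11/50 + 17/50 → 14/25
merge 11/25 + 14/25 → 1
L = 1/5 + 17/50 + 14/25 + 1 = 21/10 = 2.1 bits/symbol.

2.1 bits/symbol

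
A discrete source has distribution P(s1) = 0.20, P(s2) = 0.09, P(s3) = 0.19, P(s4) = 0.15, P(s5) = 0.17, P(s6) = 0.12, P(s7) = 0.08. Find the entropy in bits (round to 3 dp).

2.736 bits

H = −Σ pᵢ log₂ pᵢ.
−0.20·log₂(0.20) = 0.4644
−0.09·log₂(0.09) = 0.3127
−0.19·log₂(0.19) = 0.4552
−0.15·log₂(0.15) = 0.4105
−0.17·log₂(0.17) = 0.4346
−0.12·log₂(0.12) = 0.3671
−0.08·log₂(0.08) = 0.2915
Sum ≈ 2.7360 → 2.736 bits.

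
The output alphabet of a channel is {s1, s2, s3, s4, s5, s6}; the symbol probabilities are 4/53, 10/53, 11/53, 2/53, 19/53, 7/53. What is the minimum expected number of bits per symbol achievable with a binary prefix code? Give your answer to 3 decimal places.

2.358 bits/symbol

Repeatedly combine the two least-probable nodes; the expected code length is the sum of the merged weights.
merge 2/53 + 4/53 → 6/53
merge 6/53 + 7/53 → 13/53
merge 10/53 + 11/53 → 21/53
merge 13/53 + 19/53 → 32/53
merge 21/53 + 32/53 → 1
L = 6/53 + 13/53 + 21/53 + 32/53 + 1 = 125/53 ≈ 2.358 bits/symbol.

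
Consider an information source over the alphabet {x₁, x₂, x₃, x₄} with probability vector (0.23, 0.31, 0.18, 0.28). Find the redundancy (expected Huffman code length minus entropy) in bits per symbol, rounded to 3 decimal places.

0.029 bits

Entropy H = −Σ p log₂ p ≈ 1.9710 bits.
Huffman merges: 9/50+23/100→41/100; 7/25+31/100→59/100; 41/100+59/100→1. L = 2 ≈ 2.0000.
L − H = 2.0000 − 1.9710 = 0.029 bits.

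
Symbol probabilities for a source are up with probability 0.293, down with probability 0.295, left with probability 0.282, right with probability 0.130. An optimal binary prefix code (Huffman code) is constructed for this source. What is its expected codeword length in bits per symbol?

Repeatedly combine the two least-probable nodes; the expected code length is the sum of the merged weights.
merge 13/100 + 141/500 → 103/250
merge 293/1000 + 59/200 → 147/250
merge 103/250 + 147/250 → 1
L = 103/250 + 147/250 + 1 = 2 bits/symbol.

2 bits/symbol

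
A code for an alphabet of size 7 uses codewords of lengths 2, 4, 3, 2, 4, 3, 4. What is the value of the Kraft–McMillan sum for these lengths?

With common denominator 2^4 = 16: Σ 2^(−ℓᵢ) = 4/16 + 1/16 + 2/16 + 4/16 + 1/16 + 2/16 + 1/16 = 15/16 = 0.9375.

0.9375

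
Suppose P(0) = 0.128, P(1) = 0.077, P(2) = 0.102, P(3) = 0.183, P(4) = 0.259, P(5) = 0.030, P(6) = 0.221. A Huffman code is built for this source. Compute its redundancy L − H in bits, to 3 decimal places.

Entropy H = −Σ p log₂ p ≈ 2.5866 bits.
Huffman merges: 3/100+77/1000→107/1000; 51/500+107/1000→209/1000; 16/125+183/1000→311/1000; 209/1000+221/1000→43/100; 259/1000+311/1000→57/100; 43/100+57/100→1. L = 2627/1000 ≈ 2.6270.
L − H = 2.6270 − 2.5866 = 0.040 bits.

0.040 bits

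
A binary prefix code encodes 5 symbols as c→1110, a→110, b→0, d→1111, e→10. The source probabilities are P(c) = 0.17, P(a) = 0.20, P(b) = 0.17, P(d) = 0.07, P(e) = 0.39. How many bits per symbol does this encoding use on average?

2.51 bits/symbol

L̄ = Σ pᵢ·ℓᵢ = 0.17·4 + 0.20·3 + 0.17·1 + 0.07·4 + 0.39·2 = 2.51 bits/symbol.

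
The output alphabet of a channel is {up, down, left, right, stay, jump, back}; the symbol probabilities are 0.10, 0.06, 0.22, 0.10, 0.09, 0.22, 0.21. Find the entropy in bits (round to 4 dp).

H = −Σ pᵢ log₂ pᵢ.
−0.10·log₂(0.10) = 0.3322
−0.06·log₂(0.06) = 0.2435
−0.22·log₂(0.22) = 0.4806
−0.10·log₂(0.10) = 0.3322
−0.09·log₂(0.09) = 0.3127
−0.22·log₂(0.22) = 0.4806
−0.21·log₂(0.21) = 0.4728
Sum ≈ 2.6545 → 2.6545 bits.

2.6545 bits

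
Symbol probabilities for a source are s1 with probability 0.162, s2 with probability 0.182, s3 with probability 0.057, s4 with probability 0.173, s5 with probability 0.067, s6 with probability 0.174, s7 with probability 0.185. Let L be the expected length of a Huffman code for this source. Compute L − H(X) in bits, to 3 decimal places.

0.060 bits

Entropy H = −Σ p log₂ p ≈ 2.6968 bits.
Huffman merges: 57/1000+67/1000→31/250; 31/250+81/500→143/500; 173/1000+87/500→347/1000; 91/500+37/200→367/1000; 143/500+347/1000→633/1000; 367/1000+633/1000→1. L = 2757/1000 ≈ 2.7570.
L − H = 2.7570 − 2.6968 = 0.060 bits.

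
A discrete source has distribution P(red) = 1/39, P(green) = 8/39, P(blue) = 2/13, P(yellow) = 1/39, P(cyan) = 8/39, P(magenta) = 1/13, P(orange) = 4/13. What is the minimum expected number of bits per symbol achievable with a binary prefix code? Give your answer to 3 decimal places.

2.462 bits/symbol

Repeatedly combine the two least-probable nodes; the expected code length is the sum of the merged weights.
merge 1/39 + 1/39 → 2/39
merge 2/39 + 1/13 → 5/39
merge 5/39 + 2/13 → 11/39
merge 8/39 + 8/39 → 16/39
merge 11/39 + 4/13 → 23/39
merge 16/39 + 23/39 → 1
L = 2/39 + 5/39 + 11/39 + 16/39 + 23/39 + 1 = 32/13 ≈ 2.462 bits/symbol.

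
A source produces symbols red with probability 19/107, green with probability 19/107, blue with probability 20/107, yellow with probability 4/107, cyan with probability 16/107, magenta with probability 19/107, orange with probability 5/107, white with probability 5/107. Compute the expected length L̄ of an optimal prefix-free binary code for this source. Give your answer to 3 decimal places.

2.850 bits/symbol

Repeatedly combine the two least-probable nodes; the expected code length is the sum of the merged weights.
merge 4/107 + 5/107 → 9/107
merge 5/107 + 9/107 → 14/107
merge 14/107 + 16/107 → 30/107
merge 19/107 + 19/107 → 38/107
merge 19/107 + 20/107 → 39/107
merge 30/107 + 38/107 → 68/107
merge 39/107 + 68/107 → 1
L = 9/107 + 14/107 + 30/107 + 38/107 + 39/107 + 68/107 + 1 = 305/107 ≈ 2.850 bits/symbol.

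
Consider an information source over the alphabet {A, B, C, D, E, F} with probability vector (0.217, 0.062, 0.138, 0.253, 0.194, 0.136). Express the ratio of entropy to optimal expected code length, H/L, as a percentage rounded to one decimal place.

Entropy H = −Σ p log₂ p ≈ 2.4734 bits.
Huffman merges: 31/500+17/125→99/500; 69/500+97/500→83/250; 99/500+217/1000→83/200; 253/1000+83/250→117/200; 83/200+117/200→1. L = 253/100 ≈ 2.5300.
Efficiency = H/L = 2.4734/2.5300 = 97.8%.

97.8%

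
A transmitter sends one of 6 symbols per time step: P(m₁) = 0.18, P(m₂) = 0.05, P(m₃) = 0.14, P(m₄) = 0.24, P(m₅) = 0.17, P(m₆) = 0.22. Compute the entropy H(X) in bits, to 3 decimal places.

H = −Σ pᵢ log₂ pᵢ.
−0.18·log₂(0.18) = 0.4453
−0.05·log₂(0.05) = 0.2161
−0.14·log₂(0.14) = 0.3971
−0.24·log₂(0.24) = 0.4941
−0.17·log₂(0.17) = 0.4346
−0.22·log₂(0.22) = 0.4806
Sum ≈ 2.4678 → 2.468 bits.

2.468 bits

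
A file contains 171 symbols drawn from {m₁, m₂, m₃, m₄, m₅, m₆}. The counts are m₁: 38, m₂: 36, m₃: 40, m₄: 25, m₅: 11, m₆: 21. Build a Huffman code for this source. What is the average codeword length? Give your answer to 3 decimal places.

2.520 bits/symbol

Probabilities are the counts divided by 171.
Repeatedly combine the two least-probable nodes; the expected code length is the sum of the merged weights.
merge 11/171 + 7/57 → 32/171
merge 25/171 + 32/171 → 1/3
merge 4/19 + 2/9 → 74/171
merge 40/171 + 1/3 → 97/171
merge 74/171 + 97/171 → 1
L = 32/171 + 1/3 + 74/171 + 97/171 + 1 = 431/171 ≈ 2.520 bits/symbol.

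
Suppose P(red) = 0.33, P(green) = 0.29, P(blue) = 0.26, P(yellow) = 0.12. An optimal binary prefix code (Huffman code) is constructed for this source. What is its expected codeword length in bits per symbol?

Repeatedly combine the two least-probable nodes; the expected code length is the sum of the merged weights.
merge 3/25 + 13/50 → 19/50
merge 29/100 + 33/100 → 31/50
merge 19/50 + 31/50 → 1
L = 19/50 + 31/50 + 1 = 2 bits/symbol.

2 bits/symbol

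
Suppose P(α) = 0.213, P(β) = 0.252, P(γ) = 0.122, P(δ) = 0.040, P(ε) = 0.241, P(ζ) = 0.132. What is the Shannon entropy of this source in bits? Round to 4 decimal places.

2.4127 bits

H = −Σ pᵢ log₂ pᵢ.
−0.213·log₂(0.213) = 0.4752
−0.252·log₂(0.252) = 0.5011
−0.122·log₂(0.122) = 0.3703
−0.040·log₂(0.040) = 0.1858
−0.241·log₂(0.241) = 0.4947
−0.132·log₂(0.132) = 0.3856
Sum ≈ 2.4127 → 2.4127 bits.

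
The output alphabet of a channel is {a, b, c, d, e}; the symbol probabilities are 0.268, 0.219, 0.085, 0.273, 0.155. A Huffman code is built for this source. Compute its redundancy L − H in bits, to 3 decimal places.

Entropy H = −Σ p log₂ p ≈ 2.2195 bits.
Huffman merges: 17/200+31/200→6/25; 219/1000+6/25→459/1000; 67/250+273/1000→541/1000; 459/1000+541/1000→1. L = 56/25 ≈ 2.2400.
L − H = 2.2400 − 2.2195 = 0.021 bits.

0.021 bits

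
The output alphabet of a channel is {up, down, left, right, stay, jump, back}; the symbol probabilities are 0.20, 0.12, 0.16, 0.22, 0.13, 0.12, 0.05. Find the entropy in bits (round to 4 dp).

2.7009 bits

H = −Σ pᵢ log₂ pᵢ.
−0.20·log₂(0.20) = 0.4644
−0.12·log₂(0.12) = 0.3671
−0.16·log₂(0.16) = 0.4230
−0.22·log₂(0.22) = 0.4806
−0.13·log₂(0.13) = 0.3826
−0.12·log₂(0.12) = 0.3671
−0.05·log₂(0.05) = 0.2161
Sum ≈ 2.7009 → 2.7009 bits.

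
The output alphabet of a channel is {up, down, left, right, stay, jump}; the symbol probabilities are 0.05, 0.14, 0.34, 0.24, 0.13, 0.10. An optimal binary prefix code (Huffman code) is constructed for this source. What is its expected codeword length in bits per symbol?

Repeatedly combine the two least-probable nodes; the expected code length is the sum of the merged weights.
merge 1/20 + 1/10 → 3/20
merge 13/100 + 7/50 → 27/100
merge 3/20 + 6/25 → 39/100
merge 27/100 + 17/50 → 61/100
merge 39/100 + 61/100 → 1
L = 3/20 + 27/100 + 39/100 + 61/100 + 1 = 121/50 = 2.42 bits/symbol.

2.42 bits/symbol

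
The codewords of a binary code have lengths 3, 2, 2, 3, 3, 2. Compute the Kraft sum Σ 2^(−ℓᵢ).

With common denominator 2^3 = 8: Σ 2^(−ℓᵢ) = 1/8 + 2/8 + 2/8 + 1/8 + 1/8 + 2/8 = 9/8 = 1.125.

1.125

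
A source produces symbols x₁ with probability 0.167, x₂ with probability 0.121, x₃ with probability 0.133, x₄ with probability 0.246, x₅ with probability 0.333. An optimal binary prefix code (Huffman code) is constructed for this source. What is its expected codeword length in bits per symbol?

2.254 bits/symbol

Repeatedly combine the two least-probable nodes; the expected code length is the sum of the merged weights.
merge 121/1000 + 133/1000 → 127/500
merge 167/1000 + 123/500 → 413/1000
merge 127/500 + 333/1000 → 587/1000
merge 413/1000 + 587/1000 → 1
L = 127/500 + 413/1000 + 587/1000 + 1 = 1127/500 = 2.254 bits/symbol.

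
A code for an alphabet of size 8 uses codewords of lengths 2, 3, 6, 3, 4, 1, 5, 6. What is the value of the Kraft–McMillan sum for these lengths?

1.125

With common denominator 2^6 = 64: Σ 2^(−ℓᵢ) = 16/64 + 8/64 + 1/64 + 8/64 + 4/64 + 32/64 + 2/64 + 1/64 = 72/64 = 1.125.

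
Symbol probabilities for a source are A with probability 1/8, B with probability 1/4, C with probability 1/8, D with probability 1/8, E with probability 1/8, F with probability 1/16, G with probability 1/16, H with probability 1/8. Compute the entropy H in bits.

Each probability is a power of 1/2, so log₂(1/p) is an integer.
H = Σ p·log₂(1/p) = 1/8·3 + 1/4·2 + 1/8·3 + 1/8·3 + 1/8·3 + 1/16·4 + 1/16·4 + 1/8·3 = 2.875 bits.

2.875 bits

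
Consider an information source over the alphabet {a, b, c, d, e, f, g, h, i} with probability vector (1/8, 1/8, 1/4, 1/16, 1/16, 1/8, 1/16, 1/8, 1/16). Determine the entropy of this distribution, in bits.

Each probability is a power of 1/2, so log₂(1/p) is an integer.
H = Σ p·log₂(1/p) = 1/8·3 + 1/8·3 + 1/4·2 + 1/16·4 + 1/16·4 + 1/8·3 + 1/16·4 + 1/8·3 + 1/16·4 = 3 bits.

3 bits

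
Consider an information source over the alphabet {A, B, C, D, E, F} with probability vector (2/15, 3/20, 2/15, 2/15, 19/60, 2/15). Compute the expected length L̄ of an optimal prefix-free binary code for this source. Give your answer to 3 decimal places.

Repeatedly combine the two least-probable nodes; the expected code length is the sum of the merged weights.
merge 2/15 + 2/15 → 4/15
merge 2/15 + 2/15 → 4/15
merge 3/20 + 4/15 → 5/12
merge 4/15 + 19/60 → 7/12
merge 5/12 + 7/12 → 1
L = 4/15 + 4/15 + 5/12 + 7/12 + 1 = 38/15 ≈ 2.533 bits/symbol.

2.533 bits/symbol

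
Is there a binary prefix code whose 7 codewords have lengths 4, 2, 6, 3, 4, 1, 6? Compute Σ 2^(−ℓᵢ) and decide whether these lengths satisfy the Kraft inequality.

With common denominator 2^6 = 64: Σ 2^(−ℓᵢ) = 4/64 + 16/64 + 1/64 + 8/64 + 4/64 + 32/64 + 1/64 = 66/64 = 1.03125.
Kraft's inequality requires Σ ≤ 1; here Σ = 1.03125 > 1, so no such prefix code exists.

1.03125; no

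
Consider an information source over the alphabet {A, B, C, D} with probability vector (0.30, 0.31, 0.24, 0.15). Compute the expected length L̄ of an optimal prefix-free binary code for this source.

Repeatedly combine the two least-probable nodes; the expected code length is the sum of the merged weights.
merge 3/20 + 6/25 → 39/100
merge 3/10 + 31/100 → 61/100
merge 39/100 + 61/100 → 1
L = 39/100 + 61/100 + 1 = 2 bits/symbol.

2 bits/symbol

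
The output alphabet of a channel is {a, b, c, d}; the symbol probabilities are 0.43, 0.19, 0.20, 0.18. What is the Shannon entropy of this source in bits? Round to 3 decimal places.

1.888 bits

H = −Σ pᵢ log₂ pᵢ.
−0.43·log₂(0.43) = 0.5236
−0.19·log₂(0.19) = 0.4552
−0.20·log₂(0.20) = 0.4644
−0.18·log₂(0.18) = 0.4453
Sum ≈ 1.8885 → 1.888 bits.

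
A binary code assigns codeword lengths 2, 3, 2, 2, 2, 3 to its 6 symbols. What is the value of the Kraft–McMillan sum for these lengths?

With common denominator 2^3 = 8: Σ 2^(−ℓᵢ) = 2/8 + 1/8 + 2/8 + 2/8 + 2/8 + 1/8 = 10/8 = 1.25.

1.25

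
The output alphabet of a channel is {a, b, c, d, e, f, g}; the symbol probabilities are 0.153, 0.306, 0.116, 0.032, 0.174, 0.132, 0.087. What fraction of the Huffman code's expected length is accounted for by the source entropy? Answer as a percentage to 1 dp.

Entropy H = −Σ p log₂ p ≈ 2.5876 bits.
Huffman merges: 4/125+87/1000→119/1000; 29/250+119/1000→47/200; 33/250+153/1000→57/200; 87/500+47/200→409/1000; 57/200+153/500→591/1000; 409/1000+591/1000→1. L = 2639/1000 ≈ 2.6390.
Efficiency = H/L = 2.5876/2.6390 = 98.1%.

98.1%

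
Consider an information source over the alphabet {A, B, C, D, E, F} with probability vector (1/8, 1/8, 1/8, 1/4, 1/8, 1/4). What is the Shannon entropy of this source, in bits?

Each probability is a power of 1/2, so log₂(1/p) is an integer.
H = Σ p·log₂(1/p) = 1/8·3 + 1/8·3 + 1/8·3 + 1/4·2 + 1/8·3 + 1/4·2 = 2.5 bits.

2.5 bits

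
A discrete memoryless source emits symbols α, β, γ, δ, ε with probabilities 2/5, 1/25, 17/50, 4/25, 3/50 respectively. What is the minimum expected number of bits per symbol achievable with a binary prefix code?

Repeatedly combine the two least-probable nodes; the expected code length is the sum of the merged weights.
merge 1/25 + 3/50 → 1/10
merge 1/10 + 4/25 → 13/50
merge 13/50 + 17/50 → 3/5
merge 2/5 + 3/5 → 1
L = 1/10 + 13/50 + 3/5 + 1 = 49/25 = 1.96 bits/symbol.

1.96 bits/symbol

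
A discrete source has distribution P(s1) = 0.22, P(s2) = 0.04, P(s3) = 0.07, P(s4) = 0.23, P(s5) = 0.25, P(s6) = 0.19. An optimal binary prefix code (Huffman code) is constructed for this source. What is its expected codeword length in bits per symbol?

Repeatedly combine the two least-probable nodes; the expected code length is the sum of the merged weights.
merge 1/25 + 7/100 → 11/100
merge 11/100 + 19/100 → 3/10
merge 11/50 + 23/100 → 9/20
merge 1/4 + 3/10 → 11/20
merge 9/20 + 11/20 → 1
L = 11/100 + 3/10 + 9/20 + 11/20 + 1 = 241/100 = 2.41 bits/symbol.

2.41 bits/symbol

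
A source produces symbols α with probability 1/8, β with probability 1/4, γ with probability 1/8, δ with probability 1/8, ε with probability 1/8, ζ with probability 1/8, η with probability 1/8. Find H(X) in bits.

Each probability is a power of 1/2, so log₂(1/p) is an integer.
H = Σ p·log₂(1/p) = 1/8·3 + 1/4·2 + 1/8·3 + 1/8·3 + 1/8·3 + 1/8·3 + 1/8·3 = 2.75 bits.

2.75 bits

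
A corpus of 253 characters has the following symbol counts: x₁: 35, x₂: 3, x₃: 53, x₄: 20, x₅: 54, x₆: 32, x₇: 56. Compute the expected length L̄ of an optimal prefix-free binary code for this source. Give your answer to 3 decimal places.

Probabilities are the counts divided by 253.
Repeatedly combine the two least-probable nodes; the expected code length is the sum of the merged weights.
merge 3/253 + 20/253 → 1/11
merge 1/11 + 32/253 → 5/23
merge 35/253 + 53/253 → 8/23
merge 54/253 + 5/23 → 109/253
merge 56/253 + 8/23 → 144/253
merge 109/253 + 144/253 → 1
L = 1/11 + 5/23 + 8/23 + 109/253 + 144/253 + 1 = 672/253 ≈ 2.656 bits/symbol.

2.656 bits/symbol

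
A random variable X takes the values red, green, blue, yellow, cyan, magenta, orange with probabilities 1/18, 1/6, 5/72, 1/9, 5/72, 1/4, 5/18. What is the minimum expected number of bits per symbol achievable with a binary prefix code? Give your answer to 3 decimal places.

2.597 bits/symbol

Repeatedly combine the two least-probable nodes; the expected code length is the sum of the merged weights.
merge 1/18 + 5/72 → 1/8
merge 5/72 + 1/9 → 13/72
merge 1/8 + 1/6 → 7/24
merge 13/72 + 1/4 → 31/72
merge 5/18 + 7/24 → 41/72
merge 31/72 + 41/72 → 1
L = 1/8 + 13/72 + 7/24 + 31/72 + 41/72 + 1 = 187/72 ≈ 2.597 bits/symbol.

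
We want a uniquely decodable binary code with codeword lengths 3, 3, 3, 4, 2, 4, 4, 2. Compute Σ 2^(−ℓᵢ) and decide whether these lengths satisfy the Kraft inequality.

1.0625; no

With common denominator 2^4 = 16: Σ 2^(−ℓᵢ) = 2/16 + 2/16 + 2/16 + 1/16 + 4/16 + 1/16 + 1/16 + 4/16 = 17/16 = 1.0625.
Kraft's inequality requires Σ ≤ 1; here Σ = 1.0625 > 1, so no such prefix code exists.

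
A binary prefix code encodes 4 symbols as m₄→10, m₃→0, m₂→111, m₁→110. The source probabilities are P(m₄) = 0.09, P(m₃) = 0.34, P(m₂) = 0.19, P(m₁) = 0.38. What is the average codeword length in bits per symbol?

2.23 bits/symbol

L̄ = Σ pᵢ·ℓᵢ = 0.09·2 + 0.34·1 + 0.19·3 + 0.38·3 = 2.23 bits/symbol.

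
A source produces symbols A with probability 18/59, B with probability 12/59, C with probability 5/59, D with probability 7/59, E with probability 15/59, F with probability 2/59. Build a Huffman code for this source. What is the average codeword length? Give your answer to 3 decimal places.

2.356 bits/symbol

Repeatedly combine the two least-probable nodes; the expected code length is the sum of the merged weights.
merge 2/59 + 5/59 → 7/59
merge 7/59 + 7/59 → 14/59
merge 12/59 + 14/59 → 26/59
merge 15/59 + 18/59 → 33/59
merge 26/59 + 33/59 → 1
L = 7/59 + 14/59 + 26/59 + 33/59 + 1 = 139/59 ≈ 2.356 bits/symbol.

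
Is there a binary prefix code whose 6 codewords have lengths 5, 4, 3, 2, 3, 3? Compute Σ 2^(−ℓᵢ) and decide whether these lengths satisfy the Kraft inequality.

0.71875; yes

With common denominator 2^5 = 32: Σ 2^(−ℓᵢ) = 1/32 + 2/32 + 4/32 + 8/32 + 4/32 + 4/32 = 23/32 = 0.71875.
Kraft's inequality requires Σ ≤ 1; here Σ = 0.71875 ≤ 1, so such a prefix code exists.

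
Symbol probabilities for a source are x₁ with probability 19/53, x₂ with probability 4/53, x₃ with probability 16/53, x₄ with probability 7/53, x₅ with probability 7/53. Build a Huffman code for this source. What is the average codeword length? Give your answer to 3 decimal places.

Repeatedly combine the two least-probable nodes; the expected code length is the sum of the merged weights.
merge 4/53 + 7/53 → 11/53
merge 7/53 + 11/53 → 18/53
merge 16/53 + 18/53 → 34/53
merge 19/53 + 34/53 → 1
L = 11/53 + 18/53 + 34/53 + 1 = 116/53 ≈ 2.189 bits/symbol.

2.189 bits/symbol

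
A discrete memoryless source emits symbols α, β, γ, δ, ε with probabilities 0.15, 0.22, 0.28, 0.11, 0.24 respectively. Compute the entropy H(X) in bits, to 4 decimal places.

2.2498 bits

H = −Σ pᵢ log₂ pᵢ.
−0.15·log₂(0.15) = 0.4105
−0.22·log₂(0.22) = 0.4806
−0.28·log₂(0.28) = 0.5142
−0.11·log₂(0.11) = 0.3503
−0.24·log₂(0.24) = 0.4941
Sum ≈ 2.2498 → 2.2498 bits.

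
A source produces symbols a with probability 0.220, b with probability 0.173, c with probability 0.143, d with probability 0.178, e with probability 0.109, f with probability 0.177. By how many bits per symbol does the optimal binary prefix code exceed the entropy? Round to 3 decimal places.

Entropy H = −Σ p log₂ p ≈ 2.5537 bits.
Huffman merges: 109/1000+143/1000→63/250; 173/1000+177/1000→7/20; 89/500+11/50→199/500; 63/250+7/20→301/500; 199/500+301/500→1. L = 1301/500 ≈ 2.6020.
L − H = 2.6020 − 2.5537 = 0.048 bits.

0.048 bits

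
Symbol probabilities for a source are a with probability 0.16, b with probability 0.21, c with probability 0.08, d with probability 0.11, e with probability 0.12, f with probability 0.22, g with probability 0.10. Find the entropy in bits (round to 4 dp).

H = −Σ pᵢ log₂ pᵢ.
−0.16·log₂(0.16) = 0.4230
−0.21·log₂(0.21) = 0.4728
−0.08·log₂(0.08) = 0.2915
−0.11·log₂(0.11) = 0.3503
−0.12·log₂(0.12) = 0.3671
−0.22·log₂(0.22) = 0.4806
−0.10·log₂(0.10) = 0.3322
Sum ≈ 2.7175 → 2.7175 bits.

2.7175 bits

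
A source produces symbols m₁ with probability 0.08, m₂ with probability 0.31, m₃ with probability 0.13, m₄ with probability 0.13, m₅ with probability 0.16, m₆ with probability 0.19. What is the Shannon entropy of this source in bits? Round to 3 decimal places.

2.459 bits

H = −Σ pᵢ log₂ pᵢ.
−0.08·log₂(0.08) = 0.2915
−0.31·log₂(0.31) = 0.5238
−0.13·log₂(0.13) = 0.3826
−0.13·log₂(0.13) = 0.3826
−0.16·log₂(0.16) = 0.4230
−0.19·log₂(0.19) = 0.4552
Sum ≈ 2.4588 → 2.459 bits.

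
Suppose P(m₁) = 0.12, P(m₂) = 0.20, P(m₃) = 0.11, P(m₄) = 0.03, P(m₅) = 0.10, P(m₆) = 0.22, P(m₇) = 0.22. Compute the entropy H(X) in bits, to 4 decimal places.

H = −Σ pᵢ log₂ pᵢ.
−0.12·log₂(0.12) = 0.3671
−0.20·log₂(0.20) = 0.4644
−0.11·log₂(0.11) = 0.3503
−0.03·log₂(0.03) = 0.1518
−0.10·log₂(0.10) = 0.3322
−0.22·log₂(0.22) = 0.4806
−0.22·log₂(0.22) = 0.4806
Sum ≈ 2.6268 → 2.6268 bits.

2.6268 bits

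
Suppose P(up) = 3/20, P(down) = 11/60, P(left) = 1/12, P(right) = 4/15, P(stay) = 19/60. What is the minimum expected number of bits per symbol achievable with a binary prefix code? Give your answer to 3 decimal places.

Repeatedly combine the two least-probable nodes; the expected code length is the sum of the merged weights.
merge 1/12 + 3/20 → 7/30
merge 11/60 + 7/30 → 5/12
merge 4/15 + 19/60 → 7/12
merge 5/12 + 7/12 → 1
L = 7/30 + 5/12 + 7/12 + 1 = 67/30 ≈ 2.233 bits/symbol.

2.233 bits/symbol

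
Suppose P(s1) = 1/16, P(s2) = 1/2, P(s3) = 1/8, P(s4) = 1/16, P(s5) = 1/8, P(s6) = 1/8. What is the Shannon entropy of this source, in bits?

Each probability is a power of 1/2, so log₂(1/p) is an integer.
H = Σ p·log₂(1/p) = 1/16·4 + 1/2·1 + 1/8·3 + 1/16·4 + 1/8·3 + 1/8·3 = 2.125 bits.

2.125 bits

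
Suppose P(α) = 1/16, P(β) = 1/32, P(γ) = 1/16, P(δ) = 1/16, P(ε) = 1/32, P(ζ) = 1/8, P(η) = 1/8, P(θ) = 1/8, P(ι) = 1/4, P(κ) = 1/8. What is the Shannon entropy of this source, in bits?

3.0625 bits

Each probability is a power of 1/2, so log₂(1/p) is an integer.
H = Σ p·log₂(1/p) = 1/16·4 + 1/32·5 + 1/16·4 + 1/16·4 + 1/32·5 + 1/8·3 + 1/8·3 + 1/8·3 + 1/4·2 + 1/8·3 = 3.0625 bits.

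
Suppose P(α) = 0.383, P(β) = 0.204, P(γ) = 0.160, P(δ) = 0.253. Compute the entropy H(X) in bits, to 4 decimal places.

H = −Σ pᵢ log₂ pᵢ.
−0.383·log₂(0.383) = 0.5303
−0.204·log₂(0.204) = 0.4678
−0.160·log₂(0.160) = 0.4230
−0.253·log₂(0.253) = 0.5016
Sum ≈ 1.9228 → 1.9228 bits.

1.9228 bits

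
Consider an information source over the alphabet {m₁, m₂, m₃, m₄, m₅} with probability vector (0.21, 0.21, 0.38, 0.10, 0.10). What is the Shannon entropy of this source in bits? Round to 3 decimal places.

2.140 bits

H = −Σ pᵢ log₂ pᵢ.
−0.21·log₂(0.21) = 0.4728
−0.21·log₂(0.21) = 0.4728
−0.38·log₂(0.38) = 0.5305
−0.10·log₂(0.10) = 0.3322
−0.10·log₂(0.10) = 0.3322
Sum ≈ 2.1405 → 2.140 bits.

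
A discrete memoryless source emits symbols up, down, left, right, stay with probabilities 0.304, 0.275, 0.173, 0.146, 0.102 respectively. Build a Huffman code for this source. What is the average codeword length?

2.248 bits/symbol

Repeatedly combine the two least-probable nodes; the expected code length is the sum of the merged weights.
merge 51/500 + 73/500 → 31/125
merge 173/1000 + 31/125 → 421/1000
merge 11/40 + 38/125 → 579/1000
merge 421/1000 + 579/1000 → 1
L = 31/125 + 421/1000 + 579/1000 + 1 = 281/125 = 2.248 bits/symbol.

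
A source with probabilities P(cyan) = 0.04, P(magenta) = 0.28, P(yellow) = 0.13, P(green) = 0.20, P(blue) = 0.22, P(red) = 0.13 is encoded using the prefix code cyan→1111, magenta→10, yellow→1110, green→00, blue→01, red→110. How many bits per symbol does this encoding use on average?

L̄ = Σ pᵢ·ℓᵢ = 0.04·4 + 0.28·2 + 0.13·4 + 0.20·2 + 0.22·2 + 0.13·3 = 2.47 bits/symbol.

2.47 bits/symbol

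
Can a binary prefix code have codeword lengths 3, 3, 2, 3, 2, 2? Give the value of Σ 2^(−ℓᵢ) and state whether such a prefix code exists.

With common denominator 2^3 = 8: Σ 2^(−ℓᵢ) = 1/8 + 1/8 + 2/8 + 1/8 + 2/8 + 2/8 = 9/8 = 1.125.
Kraft's inequality requires Σ ≤ 1; here Σ = 1.125 > 1, so no such prefix code exists.

1.125; no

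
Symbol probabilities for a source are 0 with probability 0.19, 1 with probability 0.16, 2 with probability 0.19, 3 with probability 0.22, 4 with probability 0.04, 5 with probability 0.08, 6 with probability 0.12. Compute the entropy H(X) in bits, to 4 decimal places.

H = −Σ pᵢ log₂ pᵢ.
−0.19·log₂(0.19) = 0.4552
−0.16·log₂(0.16) = 0.4230
−0.19·log₂(0.19) = 0.4552
−0.22·log₂(0.22) = 0.4806
−0.04·log₂(0.04) = 0.1858
−0.08·log₂(0.08) = 0.2915
−0.12·log₂(0.12) = 0.3671
Sum ≈ 2.6584 → 2.6584 bits.

2.6584 bits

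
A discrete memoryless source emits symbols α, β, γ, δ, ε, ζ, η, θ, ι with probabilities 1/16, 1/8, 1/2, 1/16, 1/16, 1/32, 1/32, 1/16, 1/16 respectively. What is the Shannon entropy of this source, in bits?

2.4375 bits

Each probability is a power of 1/2, so log₂(1/p) is an integer.
H = Σ p·log₂(1/p) = 1/16·4 + 1/8·3 + 1/2·1 + 1/16·4 + 1/16·4 + 1/32·5 + 1/32·5 + 1/16·4 + 1/16·4 = 2.4375 bits.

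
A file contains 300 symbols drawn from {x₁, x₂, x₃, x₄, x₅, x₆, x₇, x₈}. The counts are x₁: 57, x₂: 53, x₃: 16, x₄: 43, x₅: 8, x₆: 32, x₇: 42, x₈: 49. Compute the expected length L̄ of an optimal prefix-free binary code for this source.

2.89 bits/symbol

Probabilities are the counts divided by 300.
Repeatedly combine the two least-probable nodes; the expected code length is the sum of the merged weights.
merge 2/75 + 4/75 → 2/25
merge 2/25 + 8/75 → 14/75
merge 7/50 + 43/300 → 17/60
merge 49/300 + 53/300 → 17/50
merge 14/75 + 19/100 → 113/300
merge 17/60 + 17/50 → 187/300
merge 113/300 + 187/300 → 1
L = 2/25 + 14/75 + 17/60 + 17/50 + 113/300 + 187/300 + 1 = 289/100 = 2.89 bits/symbol.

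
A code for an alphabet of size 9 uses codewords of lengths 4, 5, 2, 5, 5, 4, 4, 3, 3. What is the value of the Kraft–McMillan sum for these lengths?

With common denominator 2^5 = 32: Σ 2^(−ℓᵢ) = 2/32 + 1/32 + 8/32 + 1/32 + 1/32 + 2/32 + 2/32 + 4/32 + 4/32 = 25/32 = 0.78125.

0.78125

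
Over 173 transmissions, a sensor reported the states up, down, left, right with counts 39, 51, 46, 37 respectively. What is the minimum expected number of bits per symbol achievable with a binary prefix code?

Probabilities are the counts divided by 173.
Repeatedly combine the two least-probable nodes; the expected code length is the sum of the merged weights.
merge 37/173 + 39/173 → 76/173
merge 46/173 + 51/173 → 97/173
merge 76/173 + 97/173 → 1
L = 76/173 + 97/173 + 1 = 2 bits/symbol.

2 bits/symbol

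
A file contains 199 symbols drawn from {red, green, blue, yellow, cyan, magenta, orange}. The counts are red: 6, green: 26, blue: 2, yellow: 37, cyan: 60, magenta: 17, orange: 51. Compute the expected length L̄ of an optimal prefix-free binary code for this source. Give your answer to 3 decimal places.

2.422 bits/symbol

Probabilities are the counts divided by 199.
Repeatedly combine the two least-probable nodes; the expected code length is the sum of the merged weights.
merge 2/199 + 6/199 → 8/199
merge 8/199 + 17/199 → 25/199
merge 25/199 + 26/199 → 51/199
merge 37/199 + 51/199 → 88/199
merge 51/199 + 60/199 → 111/199
merge 88/199 + 111/199 → 1
L = 8/199 + 25/199 + 51/199 + 88/199 + 111/199 + 1 = 482/199 ≈ 2.422 bits/symbol.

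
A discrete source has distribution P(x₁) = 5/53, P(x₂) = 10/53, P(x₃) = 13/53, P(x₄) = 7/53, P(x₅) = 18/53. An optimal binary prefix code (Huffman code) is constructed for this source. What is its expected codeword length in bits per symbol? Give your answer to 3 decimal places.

Repeatedly combine the two least-probable nodes; the expected code length is the sum of the merged weights.
merge 5/53 + 7/53 → 12/53
merge 10/53 + 12/53 → 22/53
merge 13/53 + 18/53 → 31/53
merge 22/53 + 31/53 → 1
L = 12/53 + 22/53 + 31/53 + 1 = 118/53 ≈ 2.226 bits/symbol.

2.226 bits/symbol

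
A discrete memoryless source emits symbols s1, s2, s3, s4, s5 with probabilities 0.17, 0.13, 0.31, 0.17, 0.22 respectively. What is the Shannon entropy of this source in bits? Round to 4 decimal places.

2.2562 bits

H = −Σ pᵢ log₂ pᵢ.
−0.17·log₂(0.17) = 0.4346
−0.13·log₂(0.13) = 0.3826
−0.31·log₂(0.31) = 0.5238
−0.17·log₂(0.17) = 0.4346
−0.22·log₂(0.22) = 0.4806
Sum ≈ 2.2562 → 2.2562 bits.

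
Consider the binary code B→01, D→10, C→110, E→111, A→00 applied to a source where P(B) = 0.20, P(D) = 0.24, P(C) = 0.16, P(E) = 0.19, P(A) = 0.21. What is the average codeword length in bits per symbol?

2.35 bits/symbol

L̄ = Σ pᵢ·ℓᵢ = 0.20·2 + 0.24·2 + 0.16·3 + 0.19·3 + 0.21·2 = 2.35 bits/symbol.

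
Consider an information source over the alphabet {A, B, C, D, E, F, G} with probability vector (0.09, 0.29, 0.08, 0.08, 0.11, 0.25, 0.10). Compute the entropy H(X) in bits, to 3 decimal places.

2.596 bits

H = −Σ pᵢ log₂ pᵢ.
−0.09·log₂(0.09) = 0.3127
−0.29·log₂(0.29) = 0.5179
−0.08·log₂(0.08) = 0.2915
−0.08·log₂(0.08) = 0.2915
−0.11·log₂(0.11) = 0.3503
−0.25·log₂(0.25) = 0.5000
−0.10·log₂(0.10) = 0.3322
Sum ≈ 2.5961 → 2.596 bits.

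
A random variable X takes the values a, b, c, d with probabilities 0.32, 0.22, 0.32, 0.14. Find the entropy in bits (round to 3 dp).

H = −Σ pᵢ log₂ pᵢ.
−0.32·log₂(0.32) = 0.5260
−0.22·log₂(0.22) = 0.4806
−0.32·log₂(0.32) = 0.5260
−0.14·log₂(0.14) = 0.3971
Sum ≈ 1.9298 → 1.930 bits.

1.930 bits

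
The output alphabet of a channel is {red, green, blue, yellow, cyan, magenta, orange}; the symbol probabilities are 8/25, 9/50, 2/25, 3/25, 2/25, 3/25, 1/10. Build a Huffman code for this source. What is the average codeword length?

Repeatedly combine the two least-probable nodes; the expected code length is the sum of the merged weights.
merge 2/25 + 2/25 → 4/25
merge 1/10 + 3/25 → 11/50
merge 3/25 + 4/25 → 7/25
merge 9/50 + 11/50 → 2/5
merge 7/25 + 8/25 → 3/5
merge 2/5 + 3/5 → 1
L = 4/25 + 11/50 + 7/25 + 2/5 + 3/5 + 1 = 133/50 = 2.66 bits/symbol.

2.66 bits/symbol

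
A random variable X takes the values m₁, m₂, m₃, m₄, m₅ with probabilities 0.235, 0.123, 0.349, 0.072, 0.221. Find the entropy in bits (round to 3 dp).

2.147 bits

H = −Σ pᵢ log₂ pᵢ.
−0.235·log₂(0.235) = 0.4910
−0.123·log₂(0.123) = 0.3719
−0.349·log₂(0.349) = 0.5300
−0.072·log₂(0.072) = 0.2733
−0.221·log₂(0.221) = 0.4813
Sum ≈ 2.1475 → 2.147 bits.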